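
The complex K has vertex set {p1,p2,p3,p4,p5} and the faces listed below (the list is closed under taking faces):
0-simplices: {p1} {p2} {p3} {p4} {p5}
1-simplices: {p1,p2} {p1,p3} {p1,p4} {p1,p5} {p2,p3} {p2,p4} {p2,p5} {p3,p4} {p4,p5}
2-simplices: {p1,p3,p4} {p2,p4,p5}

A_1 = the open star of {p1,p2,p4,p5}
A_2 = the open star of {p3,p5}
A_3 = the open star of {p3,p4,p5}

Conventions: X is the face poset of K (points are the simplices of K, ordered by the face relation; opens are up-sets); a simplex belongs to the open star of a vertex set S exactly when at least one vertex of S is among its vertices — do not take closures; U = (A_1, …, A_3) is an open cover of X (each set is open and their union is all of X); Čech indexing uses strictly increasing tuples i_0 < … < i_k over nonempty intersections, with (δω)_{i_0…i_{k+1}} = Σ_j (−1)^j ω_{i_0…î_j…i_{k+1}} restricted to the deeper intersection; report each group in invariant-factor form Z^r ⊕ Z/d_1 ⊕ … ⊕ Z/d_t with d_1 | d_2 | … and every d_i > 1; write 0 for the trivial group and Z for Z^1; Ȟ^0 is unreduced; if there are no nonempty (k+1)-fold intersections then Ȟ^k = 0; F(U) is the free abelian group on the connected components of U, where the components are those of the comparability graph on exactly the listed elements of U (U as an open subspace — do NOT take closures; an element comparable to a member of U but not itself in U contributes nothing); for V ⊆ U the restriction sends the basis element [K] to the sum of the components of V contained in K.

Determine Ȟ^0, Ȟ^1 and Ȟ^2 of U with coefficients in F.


cover nerve:
  A1={{p1},{p2},{p4},{p5},{p1,p2},{p1,p3},{p1,p4},{p1,p5},{p2,p3},{p2,p4},{p2,p5},{p3,p4},{p4,p5},{p1,p3,p4},{p2,p4,p5}} A2={{p3},{p5},{p1,p3},{p1,p5},{p2,p3},{p2,p5},{p3,p4},{p4,p5},{p1,p3,p4},{p2,p4,p5}} A3={{p3},{p4},{p5},{p1,p3},{p1,p4},{p1,p5},{p2,p3},{p2,p4},{p2,p5},{p3,p4},{p4,p5},{p1,p3,p4},{p2,p4,p5}}
  A12={{p5},{p1,p3},{p1,p5},{p2,p3},{p2,p5},{p3,p4},{p4,p5},{p1,p3,p4},{p2,p4,p5}} A13={{p4},{p5},{p1,p3},{p1,p4},{p1,p5},{p2,p3},{p2,p4},{p2,p5},{p3,p4},{p4,p5},{p1,p3,p4},{p2,p4,p5}} A23={{p3},{p5},{p1,p3},{p1,p5},{p2,p3},{p2,p5},{p3,p4},{p4,p5},{p1,p3,p4},{p2,p4,p5}}
  A123={{p5},{p1,p3},{p1,p5},{p2,p3},{p2,p5},{p3,p4},{p4,p5},{p1,p3,p4},{p2,p4,p5}}
components per intersection:
  A1: {{p1},{p2},{p4},{p5},{p1,p2},{p1,p3},{p1,p4},{p1,p5},{p2,p3},{p2,p4},{p2,p5},{p3,p4},{p4,p5},{p1,p3,p4},{p2,p4,p5}}
  A2: {{p3},{p1,p3},{p2,p3},{p3,p4},{p1,p3,p4}} {{p5},{p1,p5},{p2,p5},{p4,p5},{p2,p4,p5}}
  A3: {{p3},{p4},{p5},{p1,p3},{p1,p4},{p1,p5},{p2,p3},{p2,p4},{p2,p5},{p3,p4},{p4,p5},{p1,p3,p4},{p2,p4,p5}}
  A12: {{p5},{p1,p5},{p2,p5},{p4,p5},{p2,p4,p5}} {{p1,p3},{p3,p4},{p1,p3,p4}} {{p2,p3}}
  A13: {{p4},{p5},{p1,p3},{p1,p4},{p1,p5},{p2,p4},{p2,p5},{p3,p4},{p4,p5},{p1,p3,p4},{p2,p4,p5}} {{p2,p3}}
  A23: {{p3},{p1,p3},{p2,p3},{p3,p4},{p1,p3,p4}} {{p5},{p1,p5},{p2,p5},{p4,p5},{p2,p4,p5}}
  A123: {{p5},{p1,p5},{p2,p5},{p4,p5},{p2,p4,p5}} {{p1,p3},{p3,p4},{p1,p3,p4}} {{p2,p3}}
C dims 4,7,3; δ0: rk 3, SNF 1^3; δ1: rk 3, SNF 1^3
Ȟ^0: (4−3)−0=1 ⇒ Z
Ȟ^1: (7−3)−3=1 ⇒ Z
Ȟ^2: (3−0)−3=0 ⇒ 0

Ȟ^0 ≅ Z, Ȟ^1 ≅ Z and Ȟ^2 ≅ 0


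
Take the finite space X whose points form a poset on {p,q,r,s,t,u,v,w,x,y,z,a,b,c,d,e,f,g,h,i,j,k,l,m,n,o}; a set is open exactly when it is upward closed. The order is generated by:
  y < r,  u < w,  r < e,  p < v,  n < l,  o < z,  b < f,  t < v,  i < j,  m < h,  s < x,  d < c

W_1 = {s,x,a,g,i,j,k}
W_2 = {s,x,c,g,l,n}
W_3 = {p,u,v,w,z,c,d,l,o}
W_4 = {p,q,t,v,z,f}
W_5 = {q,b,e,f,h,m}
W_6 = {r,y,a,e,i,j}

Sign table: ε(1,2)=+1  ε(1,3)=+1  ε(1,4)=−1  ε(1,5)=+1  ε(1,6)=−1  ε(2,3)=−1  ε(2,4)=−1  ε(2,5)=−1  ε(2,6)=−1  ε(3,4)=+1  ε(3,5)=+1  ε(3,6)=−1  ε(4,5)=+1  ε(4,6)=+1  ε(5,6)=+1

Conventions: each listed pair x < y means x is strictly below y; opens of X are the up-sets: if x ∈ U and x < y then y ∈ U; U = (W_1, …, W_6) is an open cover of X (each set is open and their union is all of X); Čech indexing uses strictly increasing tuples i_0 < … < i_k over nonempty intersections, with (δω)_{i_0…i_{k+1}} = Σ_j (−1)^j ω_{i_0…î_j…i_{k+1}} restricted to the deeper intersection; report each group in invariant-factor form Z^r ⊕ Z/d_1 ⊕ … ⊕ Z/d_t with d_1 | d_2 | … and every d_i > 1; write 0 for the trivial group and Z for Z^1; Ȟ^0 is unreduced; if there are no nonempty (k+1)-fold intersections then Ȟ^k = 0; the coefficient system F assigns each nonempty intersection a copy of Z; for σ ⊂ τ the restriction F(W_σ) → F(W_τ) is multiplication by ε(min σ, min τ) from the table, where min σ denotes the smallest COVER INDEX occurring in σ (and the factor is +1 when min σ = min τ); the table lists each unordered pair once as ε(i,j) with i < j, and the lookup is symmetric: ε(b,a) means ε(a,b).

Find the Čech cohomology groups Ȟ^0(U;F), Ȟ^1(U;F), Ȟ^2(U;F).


nerve simplices:
  W12={s,x,g} W16={a,i,j} W23={c,l} W34={p,v,z} W45={q,f} W56={e}
C dims 6,6; δ0: rk 5, SNF 1^5
degree 0: 6−5−0 = 1 → Ȟ^0 ≅ Z
degree 1: 6−0−5 = 1 → Ȟ^1 ≅ Z
degree 2: 0−0−0 = 0 → Ȟ^2 ≅ 0

Ȟ^0 ≅ Z,  Ȟ^1 ≅ Z,  Ȟ^2 ≅ 0


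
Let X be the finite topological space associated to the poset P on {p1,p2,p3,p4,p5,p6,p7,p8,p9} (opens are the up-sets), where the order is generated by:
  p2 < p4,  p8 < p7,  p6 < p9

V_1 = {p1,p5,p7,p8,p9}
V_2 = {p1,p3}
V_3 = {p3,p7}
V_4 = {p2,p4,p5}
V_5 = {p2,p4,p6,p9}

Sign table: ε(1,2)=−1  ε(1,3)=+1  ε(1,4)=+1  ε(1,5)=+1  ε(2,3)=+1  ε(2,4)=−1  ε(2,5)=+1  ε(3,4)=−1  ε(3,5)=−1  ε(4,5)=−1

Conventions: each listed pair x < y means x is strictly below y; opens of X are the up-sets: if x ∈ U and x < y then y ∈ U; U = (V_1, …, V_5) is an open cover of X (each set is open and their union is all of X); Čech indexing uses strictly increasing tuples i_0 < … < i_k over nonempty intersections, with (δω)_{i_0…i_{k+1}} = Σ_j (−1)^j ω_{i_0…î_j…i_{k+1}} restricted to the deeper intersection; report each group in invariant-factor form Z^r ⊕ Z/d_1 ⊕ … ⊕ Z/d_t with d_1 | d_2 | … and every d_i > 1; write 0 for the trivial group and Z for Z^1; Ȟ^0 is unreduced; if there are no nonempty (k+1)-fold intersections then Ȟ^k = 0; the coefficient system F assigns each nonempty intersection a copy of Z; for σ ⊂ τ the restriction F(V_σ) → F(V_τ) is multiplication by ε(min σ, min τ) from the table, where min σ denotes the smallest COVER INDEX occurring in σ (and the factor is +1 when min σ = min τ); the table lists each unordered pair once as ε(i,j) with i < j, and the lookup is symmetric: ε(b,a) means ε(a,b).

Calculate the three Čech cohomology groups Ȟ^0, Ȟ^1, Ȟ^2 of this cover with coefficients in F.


nonempty intersections:
  V12={p1} V13={p7} V14={p5} V15={p9} V23={p3} V45={p2,p4}
C dims 5,6; δ0: rk 5, SNF 1^4·2
Ȟ^0: (5−5)−0=0 ⇒ 0
Ȟ^1: (6−0)−5=1 plus torsion [2] ⇒ Z ⊕ Z/2
Ȟ^2: (0−0)−0=0 ⇒ 0

Ȟ^0(U;F) ≅ 0; Ȟ^1(U;F) ≅ Z ⊕ Z/2; Ȟ^2(U;F) ≅ 0


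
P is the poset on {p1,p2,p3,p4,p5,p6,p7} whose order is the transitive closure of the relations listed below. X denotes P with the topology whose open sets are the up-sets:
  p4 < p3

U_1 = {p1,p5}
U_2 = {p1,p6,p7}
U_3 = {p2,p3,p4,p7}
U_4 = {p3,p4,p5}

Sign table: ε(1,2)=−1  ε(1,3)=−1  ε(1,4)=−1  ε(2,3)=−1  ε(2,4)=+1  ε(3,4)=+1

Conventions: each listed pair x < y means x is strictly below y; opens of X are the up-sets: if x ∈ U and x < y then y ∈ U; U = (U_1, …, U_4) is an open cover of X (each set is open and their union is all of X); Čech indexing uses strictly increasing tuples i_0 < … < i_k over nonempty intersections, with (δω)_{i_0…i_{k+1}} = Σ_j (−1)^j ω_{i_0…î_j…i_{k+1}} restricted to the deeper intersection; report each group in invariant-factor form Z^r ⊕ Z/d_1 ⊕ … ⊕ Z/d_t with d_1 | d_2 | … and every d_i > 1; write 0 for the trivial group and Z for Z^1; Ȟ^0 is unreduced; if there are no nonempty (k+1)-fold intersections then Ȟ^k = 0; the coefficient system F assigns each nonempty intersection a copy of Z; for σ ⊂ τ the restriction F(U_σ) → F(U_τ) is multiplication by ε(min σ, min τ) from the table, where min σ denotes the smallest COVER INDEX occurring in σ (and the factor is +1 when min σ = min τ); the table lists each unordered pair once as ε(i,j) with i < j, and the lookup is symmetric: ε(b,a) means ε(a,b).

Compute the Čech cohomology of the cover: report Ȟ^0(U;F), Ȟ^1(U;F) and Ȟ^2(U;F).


Ȟ^0 = 0; Ȟ^1 = Z/2; Ȟ^2 = 0

nonempty intersections:
  U12={p1} U14={p5} U23={p7} U34={p3,p4}
C dims 4,4; δ0: rk 4, SNF 1^3·2
Ȟ^0: (4−4)−0=0 ⇒ 0
Ȟ^1: (4−0)−4=0 plus torsion [2] ⇒ Z/2
Ȟ^2: (0−0)−0=0 ⇒ 0


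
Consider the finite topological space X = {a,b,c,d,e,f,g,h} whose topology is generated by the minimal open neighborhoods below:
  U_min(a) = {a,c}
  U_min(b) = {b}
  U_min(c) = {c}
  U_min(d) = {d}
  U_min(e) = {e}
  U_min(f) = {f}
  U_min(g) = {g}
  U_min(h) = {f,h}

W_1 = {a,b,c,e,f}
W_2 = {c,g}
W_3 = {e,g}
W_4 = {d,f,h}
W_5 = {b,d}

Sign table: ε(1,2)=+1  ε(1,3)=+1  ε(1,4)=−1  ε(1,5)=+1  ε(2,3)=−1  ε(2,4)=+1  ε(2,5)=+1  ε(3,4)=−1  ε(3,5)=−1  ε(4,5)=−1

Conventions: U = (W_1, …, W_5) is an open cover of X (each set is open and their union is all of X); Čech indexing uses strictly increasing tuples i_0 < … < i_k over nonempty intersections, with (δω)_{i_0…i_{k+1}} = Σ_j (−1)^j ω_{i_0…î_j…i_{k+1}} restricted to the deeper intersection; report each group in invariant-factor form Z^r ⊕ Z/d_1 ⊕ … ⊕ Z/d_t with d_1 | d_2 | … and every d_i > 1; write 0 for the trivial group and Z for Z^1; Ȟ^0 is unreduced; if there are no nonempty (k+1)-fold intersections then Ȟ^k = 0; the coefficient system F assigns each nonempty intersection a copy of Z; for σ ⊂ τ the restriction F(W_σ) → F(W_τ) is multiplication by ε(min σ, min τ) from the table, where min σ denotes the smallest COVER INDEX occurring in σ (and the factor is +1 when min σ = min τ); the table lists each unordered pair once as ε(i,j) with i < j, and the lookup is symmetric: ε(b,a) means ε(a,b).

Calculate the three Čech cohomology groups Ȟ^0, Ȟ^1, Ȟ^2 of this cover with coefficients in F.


nonempty intersections:
  W12={c} W13={e} W14={f} W15={b} W23={g} W45={d}
C dims 5,6; δ0: rk 5, SNF 1^4·2
Ȟ^0: (5−5)−0=0 ⇒ 0
Ȟ^1: (6−0)−5=1 plus torsion [2] ⇒ Z ⊕ Z/2
Ȟ^2: (0−0)−0=0 ⇒ 0

Ȟ^0(U;F) ≅ 0, Ȟ^1(U;F) ≅ Z ⊕ Z/2, Ȟ^2(U;F) ≅ 0


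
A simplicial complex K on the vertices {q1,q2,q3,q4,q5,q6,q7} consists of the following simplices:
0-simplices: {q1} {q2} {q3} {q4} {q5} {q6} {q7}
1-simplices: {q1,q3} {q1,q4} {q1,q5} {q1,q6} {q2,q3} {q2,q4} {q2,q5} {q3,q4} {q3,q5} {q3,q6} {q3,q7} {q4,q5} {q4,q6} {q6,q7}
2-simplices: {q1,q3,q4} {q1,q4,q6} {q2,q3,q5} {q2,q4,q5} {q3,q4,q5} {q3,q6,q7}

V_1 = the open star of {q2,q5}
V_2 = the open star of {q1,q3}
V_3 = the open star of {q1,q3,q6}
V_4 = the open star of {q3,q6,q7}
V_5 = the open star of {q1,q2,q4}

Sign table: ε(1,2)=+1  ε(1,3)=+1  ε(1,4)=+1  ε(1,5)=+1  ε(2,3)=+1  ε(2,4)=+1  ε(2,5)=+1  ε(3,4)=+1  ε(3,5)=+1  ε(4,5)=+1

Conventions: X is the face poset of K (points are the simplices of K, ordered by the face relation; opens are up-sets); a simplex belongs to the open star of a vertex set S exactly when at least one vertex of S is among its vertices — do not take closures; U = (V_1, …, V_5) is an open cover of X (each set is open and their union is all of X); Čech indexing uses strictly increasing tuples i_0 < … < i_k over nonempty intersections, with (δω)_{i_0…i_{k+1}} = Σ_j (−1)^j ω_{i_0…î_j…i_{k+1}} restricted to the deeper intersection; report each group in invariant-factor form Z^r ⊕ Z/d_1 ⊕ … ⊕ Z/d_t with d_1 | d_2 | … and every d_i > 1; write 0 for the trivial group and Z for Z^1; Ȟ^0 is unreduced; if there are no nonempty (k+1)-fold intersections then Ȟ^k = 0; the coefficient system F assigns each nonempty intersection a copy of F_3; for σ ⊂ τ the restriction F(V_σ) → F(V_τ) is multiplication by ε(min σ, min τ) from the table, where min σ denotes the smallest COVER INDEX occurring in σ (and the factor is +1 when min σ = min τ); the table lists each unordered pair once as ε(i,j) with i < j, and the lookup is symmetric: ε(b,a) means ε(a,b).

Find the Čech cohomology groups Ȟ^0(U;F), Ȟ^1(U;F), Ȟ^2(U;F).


nerve of the cover:
  V1={{q2},{q5},{q1,q5},{q2,q3},{q2,q4},{q2,q5},{q3,q5},{q4,q5},{q2,q3,q5},{q2,q4,q5},{q3,q4,q5}} V2={{q1},{q3},{q1,q3},{q1,q4},{q1,q5},{q1,q6},{q2,q3},{q3,q4},{q3,q5},{q3,q6},{q3,q7},{q1,q3,q4},{q1,q4,q6},{q2,q3,q5},{q3,q4,q5},{q3,q6,q7}} V3={{q1},{q3},{q6},{q1,q3},{q1,q4},{q1,q5},{q1,q6},{q2,q3},{q3,q4},{q3,q5},{q3,q6},{q3,q7},{q4,q6},{q6,q7},{q1,q3,q4},{q1,q4,q6},{q2,q3,q5},{q3,q4,q5},{q3,q6,q7}} V4={{q3},{q6},{q7},{q1,q3},{q1,q6},{q2,q3},{q3,q4},{q3,q5},{q3,q6},{q3,q7},{q4,q6},{q6,q7},{q1,q3,q4},{q1,q4,q6},{q2,q3,q5},{q3,q4,q5},{q3,q6,q7}} V5={{q1},{q2},{q4},{q1,q3},{q1,q4},{q1,q5},{q1,q6},{q2,q3},{q2,q4},{q2,q5},{q3,q4},{q4,q5},{q4,q6},{q1,q3,q4},{q1,q4,q6},{q2,q3,q5},{q2,q4,q5},{q3,q4,q5}}
  V12={{q1,q5},{q2,q3},{q3,q5},{q2,q3,q5},{q3,q4,q5}} V13={{q1,q5},{q2,q3},{q3,q5},{q2,q3,q5},{q3,q4,q5}} V14={{q2,q3},{q3,q5},{q2,q3,q5},{q3,q4,q5}} V15={{q2},{q1,q5},{q2,q3},{q2,q4},{q2,q5},{q4,q5},{q2,q3,q5},{q2,q4,q5},{q3,q4,q5}} V23={{q1},{q3},{q1,q3},{q1,q4},{q1,q5},{q1,q6},{q2,q3},{q3,q4},{q3,q5},{q3,q6},{q3,q7},{q1,q3,q4},{q1,q4,q6},{q2,q3,q5},{q3,q4,q5},{q3,q6,q7}} V24={{q3},{q1,q3},{q1,q6},{q2,q3},{q3,q4},{q3,q5},{q3,q6},{q3,q7},{q1,q3,q4},{q1,q4,q6},{q2,q3,q5},{q3,q4,q5},{q3,q6,q7}} V25={{q1},{q1,q3},{q1,q4},{q1,q5},{q1,q6},{q2,q3},{q3,q4},{q1,q3,q4},{q1,q4,q6},{q2,q3,q5},{q3,q4,q5}} V34={{q3},{q6},{q1,q3},{q1,q6},{q2,q3},{q3,q4},{q3,q5},{q3,q6},{q3,q7},{q4,q6},{q6,q7},{q1,q3,q4},{q1,q4,q6},{q2,q3,q5},{q3,q4,q5},{q3,q6,q7}} V35={{q1},{q1,q3},{q1,q4},{q1,q5},{q1,q6},{q2,q3},{q3,q4},{q4,q6},{q1,q3,q4},{q1,q4,q6},{q2,q3,q5},{q3,q4,q5}} V45={{q1,q3},{q1,q6},{q2,q3},{q3,q4},{q4,q6},{q1,q3,q4},{q1,q4,q6},{q2,q3,q5},{q3,q4,q5}}
  V123={{q1,q5},{q2,q3},{q3,q5},{q2,q3,q5},{q3,q4,q5}} V124={{q2,q3},{q3,q5},{q2,q3,q5},{q3,q4,q5}} V125={{q1,q5},{q2,q3},{q2,q3,q5},{q3,q4,q5}} V134={{q2,q3},{q3,q5},{q2,q3,q5},{q3,q4,q5}} V135={{q1,q5},{q2,q3},{q2,q3,q5},{q3,q4,q5}} V145={{q2,q3},{q2,q3,q5},{q3,q4,q5}} V234={{q3},{q1,q3},{q1,q6},{q2,q3},{q3,q4},{q3,q5},{q3,q6},{q3,q7},{q1,q3,q4},{q1,q4,q6},{q2,q3,q5},{q3,q4,q5},{q3,q6,q7}} V235={{q1},{q1,q3},{q1,q4},{q1,q5},{q1,q6},{q2,q3},{q3,q4},{q1,q3,q4},{q1,q4,q6},{q2,q3,q5},{q3,q4,q5}} V245={{q1,q3},{q1,q6},{q2,q3},{q3,q4},{q1,q3,q4},{q1,q4,q6},{q2,q3,q5},{q3,q4,q5}} V345={{q1,q3},{q1,q6},{q2,q3},{q3,q4},{q4,q6},{q1,q3,q4},{q1,q4,q6},{q2,q3,q5},{q3,q4,q5}}
  V1234={{q2,q3},{q3,q5},{q2,q3,q5},{q3,q4,q5}} V1235={{q1,q5},{q2,q3},{q2,q3,q5},{q3,q4,q5}} V1245={{q2,q3},{q2,q3,q5},{q3,q4,q5}} V1345={{q2,q3},{q2,q3,q5},{q3,q4,q5}} V2345={{q1,q3},{q1,q6},{q2,q3},{q3,q4},{q1,q3,q4},{q1,q4,q6},{q2,q3,q5},{q3,q4,q5}}
  V12345={{q2,q3},{q2,q3,q5},{q3,q4,q5}}
C dims 5,10,10,5; δ0: rk_F3 4; δ1: rk_F3 6; δ2: rk_F3 4
Ȟ^0 = (5 − 4) − 0 = 1, so Ȟ^0 ≅ Z/3
Ȟ^1 = (10 − 6) − 4 = 0, so Ȟ^1 ≅ 0
Ȟ^2 = (10 − 4) − 6 = 0, so Ȟ^2 ≅ 0

Ȟ^0 = Z/3; Ȟ^1 = 0; Ȟ^2 = 0


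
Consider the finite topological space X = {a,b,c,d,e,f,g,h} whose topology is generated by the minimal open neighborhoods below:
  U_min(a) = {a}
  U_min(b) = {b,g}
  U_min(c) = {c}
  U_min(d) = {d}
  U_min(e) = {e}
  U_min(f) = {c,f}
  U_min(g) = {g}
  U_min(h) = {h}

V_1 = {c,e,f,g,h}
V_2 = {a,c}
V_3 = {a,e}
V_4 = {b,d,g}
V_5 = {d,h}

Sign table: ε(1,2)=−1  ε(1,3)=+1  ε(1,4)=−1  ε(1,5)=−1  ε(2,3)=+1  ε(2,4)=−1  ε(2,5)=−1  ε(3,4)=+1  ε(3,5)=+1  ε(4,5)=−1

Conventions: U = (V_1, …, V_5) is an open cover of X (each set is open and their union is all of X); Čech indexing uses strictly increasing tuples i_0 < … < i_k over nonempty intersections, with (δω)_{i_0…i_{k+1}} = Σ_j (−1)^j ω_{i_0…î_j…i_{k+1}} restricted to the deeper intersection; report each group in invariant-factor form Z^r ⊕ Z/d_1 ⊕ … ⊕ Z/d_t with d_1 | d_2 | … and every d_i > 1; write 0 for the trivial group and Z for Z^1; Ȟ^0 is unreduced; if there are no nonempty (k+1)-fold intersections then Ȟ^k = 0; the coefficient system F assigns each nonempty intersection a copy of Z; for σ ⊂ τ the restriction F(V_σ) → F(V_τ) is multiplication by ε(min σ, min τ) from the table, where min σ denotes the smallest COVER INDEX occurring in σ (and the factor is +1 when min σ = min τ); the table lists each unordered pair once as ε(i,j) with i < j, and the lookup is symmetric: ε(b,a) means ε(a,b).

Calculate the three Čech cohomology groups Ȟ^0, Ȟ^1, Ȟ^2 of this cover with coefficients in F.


Ȟ^0(U;F) ≅ 0; Ȟ^1(U;F) ≅ Z ⊕ Z/2; Ȟ^2(U;F) ≅ 0

nerve of the cover:
  V12={c} V13={e} V14={g} V15={h} V23={a} V45={d}
C dims 5,6; δ0: rk 5, SNF 1^4·2
Ȟ^0 = (5 − 5) − 0 = 0, so Ȟ^0 ≅ 0
Ȟ^1 = (6 − 0) − 5 = 1 plus torsion [2], so Ȟ^1 ≅ Z ⊕ Z/2
Ȟ^2 = (0 − 0) − 0 = 0, so Ȟ^2 ≅ 0


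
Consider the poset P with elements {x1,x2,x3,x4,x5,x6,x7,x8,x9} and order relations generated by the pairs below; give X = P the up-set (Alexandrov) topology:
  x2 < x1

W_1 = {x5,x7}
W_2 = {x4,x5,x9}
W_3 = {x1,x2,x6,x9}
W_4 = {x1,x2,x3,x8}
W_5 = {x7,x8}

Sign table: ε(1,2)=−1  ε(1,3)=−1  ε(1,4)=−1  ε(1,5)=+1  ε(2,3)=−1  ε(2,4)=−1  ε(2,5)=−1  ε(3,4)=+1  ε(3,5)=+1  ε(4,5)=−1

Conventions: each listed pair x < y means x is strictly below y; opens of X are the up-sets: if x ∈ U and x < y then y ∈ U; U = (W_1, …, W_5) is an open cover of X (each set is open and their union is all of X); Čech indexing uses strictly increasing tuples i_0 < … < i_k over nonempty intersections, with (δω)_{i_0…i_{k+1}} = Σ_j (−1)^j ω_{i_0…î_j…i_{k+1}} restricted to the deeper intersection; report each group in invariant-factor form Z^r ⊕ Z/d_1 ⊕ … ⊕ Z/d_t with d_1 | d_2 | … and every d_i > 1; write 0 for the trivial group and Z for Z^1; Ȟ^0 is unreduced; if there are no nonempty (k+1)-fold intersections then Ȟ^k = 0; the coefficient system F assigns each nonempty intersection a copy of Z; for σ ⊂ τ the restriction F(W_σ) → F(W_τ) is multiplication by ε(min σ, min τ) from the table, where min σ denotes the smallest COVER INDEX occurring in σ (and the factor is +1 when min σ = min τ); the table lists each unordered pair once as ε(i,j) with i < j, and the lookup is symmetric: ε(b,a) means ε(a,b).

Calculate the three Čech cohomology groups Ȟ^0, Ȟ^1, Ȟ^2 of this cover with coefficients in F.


Ȟ^0 ≅ 0; Ȟ^1 ≅ Z/2; Ȟ^2 ≅ 0

nerve of the cover:
  W12={x5} W15={x7} W23={x9} W34={x1,x2} W45={x8}
C dims 5,5; δ0: rk 5, SNF 1^4·2
Ȟ^0 = (5 − 5) − 0 = 0, so Ȟ^0 ≅ 0
Ȟ^1 = (5 − 0) − 5 = 0 plus torsion [2], so Ȟ^1 ≅ Z/2
Ȟ^2 = (0 − 0) − 0 = 0, so Ȟ^2 ≅ 0


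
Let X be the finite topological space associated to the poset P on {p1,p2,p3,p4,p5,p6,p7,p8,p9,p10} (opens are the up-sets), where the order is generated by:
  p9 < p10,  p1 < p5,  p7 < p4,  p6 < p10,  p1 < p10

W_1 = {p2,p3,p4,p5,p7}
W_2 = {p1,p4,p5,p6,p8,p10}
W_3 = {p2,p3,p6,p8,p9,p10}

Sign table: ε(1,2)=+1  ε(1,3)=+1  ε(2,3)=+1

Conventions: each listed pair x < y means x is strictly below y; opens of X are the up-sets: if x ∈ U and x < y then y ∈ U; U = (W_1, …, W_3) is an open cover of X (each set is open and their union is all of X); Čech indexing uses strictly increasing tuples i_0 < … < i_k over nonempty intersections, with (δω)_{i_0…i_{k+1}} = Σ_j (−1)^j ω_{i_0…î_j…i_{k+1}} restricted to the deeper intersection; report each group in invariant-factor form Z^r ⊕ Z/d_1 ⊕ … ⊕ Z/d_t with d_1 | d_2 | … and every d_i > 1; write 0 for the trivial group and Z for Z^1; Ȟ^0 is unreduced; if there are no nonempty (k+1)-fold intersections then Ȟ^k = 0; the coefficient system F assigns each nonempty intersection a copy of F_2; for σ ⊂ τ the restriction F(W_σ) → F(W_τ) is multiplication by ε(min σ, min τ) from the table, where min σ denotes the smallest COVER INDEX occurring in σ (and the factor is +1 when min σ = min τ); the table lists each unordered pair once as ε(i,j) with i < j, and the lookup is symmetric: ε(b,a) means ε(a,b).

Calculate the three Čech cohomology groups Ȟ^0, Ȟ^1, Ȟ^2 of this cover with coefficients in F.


cover nerve:
  W12={p4,p5} W13={p2,p3} W23={p6,p8,p10}
C dims 3,3; δ0: rk_F2 2
Ȟ^0: (3−2)−0=1 ⇒ Z/2
Ȟ^1: (3−0)−2=1 ⇒ Z/2
Ȟ^2: (0−0)−0=0 ⇒ 0

Ȟ^0 ≅ Z/2, Ȟ^1 ≅ Z/2 and Ȟ^2 ≅ 0


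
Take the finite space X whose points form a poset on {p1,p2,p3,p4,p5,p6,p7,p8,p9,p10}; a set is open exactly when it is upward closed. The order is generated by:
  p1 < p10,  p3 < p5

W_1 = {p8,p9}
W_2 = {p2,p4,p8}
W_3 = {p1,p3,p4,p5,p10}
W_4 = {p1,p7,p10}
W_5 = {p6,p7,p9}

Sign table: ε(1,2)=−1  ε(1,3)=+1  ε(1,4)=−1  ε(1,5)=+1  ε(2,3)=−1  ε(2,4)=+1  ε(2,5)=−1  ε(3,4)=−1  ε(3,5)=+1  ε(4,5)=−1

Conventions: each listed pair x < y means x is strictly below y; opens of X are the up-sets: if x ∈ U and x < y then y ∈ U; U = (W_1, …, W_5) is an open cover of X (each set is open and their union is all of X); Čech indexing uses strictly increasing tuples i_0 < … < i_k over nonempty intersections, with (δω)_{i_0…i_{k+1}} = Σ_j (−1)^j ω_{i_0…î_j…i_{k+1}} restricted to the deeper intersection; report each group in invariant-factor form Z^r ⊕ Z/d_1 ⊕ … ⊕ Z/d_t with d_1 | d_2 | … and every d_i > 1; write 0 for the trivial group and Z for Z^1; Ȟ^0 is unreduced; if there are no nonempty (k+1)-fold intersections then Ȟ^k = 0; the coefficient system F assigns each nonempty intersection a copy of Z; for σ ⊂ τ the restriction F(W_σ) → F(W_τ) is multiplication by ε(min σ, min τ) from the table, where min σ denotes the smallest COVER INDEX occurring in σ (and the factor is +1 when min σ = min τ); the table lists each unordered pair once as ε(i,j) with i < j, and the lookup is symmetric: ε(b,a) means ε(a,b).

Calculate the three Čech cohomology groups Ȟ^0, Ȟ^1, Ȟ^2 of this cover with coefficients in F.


nonempty intersections:
  W12={p8} W15={p9} W23={p4} W34={p1,p10} W45={p7}
C dims 5,5; δ0: rk 4, SNF 1^4
Ȟ^0: (5−4)−0=1 ⇒ Z
Ȟ^1: (5−0)−4=1 ⇒ Z
Ȟ^2: (0−0)−0=0 ⇒ 0

Ȟ^0(U;F) ≅ Z; Ȟ^1(U;F) ≅ Z; Ȟ^2(U;F) ≅ 0


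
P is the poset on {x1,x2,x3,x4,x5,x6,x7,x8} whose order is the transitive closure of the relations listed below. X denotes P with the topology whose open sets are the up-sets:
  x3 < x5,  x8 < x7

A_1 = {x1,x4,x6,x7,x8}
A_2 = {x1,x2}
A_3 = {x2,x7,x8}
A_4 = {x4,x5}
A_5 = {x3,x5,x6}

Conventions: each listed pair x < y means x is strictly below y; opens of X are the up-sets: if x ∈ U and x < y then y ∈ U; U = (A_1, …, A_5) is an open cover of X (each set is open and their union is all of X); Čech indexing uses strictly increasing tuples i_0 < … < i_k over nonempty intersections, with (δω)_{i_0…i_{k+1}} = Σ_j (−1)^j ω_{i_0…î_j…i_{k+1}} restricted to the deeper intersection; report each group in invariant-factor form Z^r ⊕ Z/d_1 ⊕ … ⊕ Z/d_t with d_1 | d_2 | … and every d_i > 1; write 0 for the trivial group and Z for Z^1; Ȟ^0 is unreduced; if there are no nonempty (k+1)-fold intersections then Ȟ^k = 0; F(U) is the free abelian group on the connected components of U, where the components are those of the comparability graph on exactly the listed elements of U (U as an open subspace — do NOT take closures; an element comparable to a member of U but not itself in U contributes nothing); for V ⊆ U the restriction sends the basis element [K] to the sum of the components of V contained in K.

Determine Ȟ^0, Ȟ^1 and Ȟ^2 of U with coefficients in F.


nonempty overlaps:
  A12={x1} A13={x7,x8} A14={x4} A15={x6} A23={x2} A45={x5}
components per intersection:
  A1: {x1} {x4} {x6} {x7,x8}
  A2: {x1} {x2}
  A3: {x2} {x7,x8}
  A4: {x4} {x5}
  A5: {x3,x5} {x6}
  A12: {x1}
  A13: {x7,x8}
  A14: {x4}
  A15: {x6}
  A23: {x2}
  A45: {x5}
C dims 12,6; δ0: rk 6, SNF 1^6
degree 0: 12−6−0 = 6 → Ȟ^0 ≅ Z^6
degree 1: 6−0−6 = 0 → Ȟ^1 ≅ 0
degree 2: 0−0−0 = 0 → Ȟ^2 ≅ 0

Ȟ^0(U;F) ≅ Z^6; Ȟ^1(U;F) ≅ 0; Ȟ^2(U;F) ≅ 0


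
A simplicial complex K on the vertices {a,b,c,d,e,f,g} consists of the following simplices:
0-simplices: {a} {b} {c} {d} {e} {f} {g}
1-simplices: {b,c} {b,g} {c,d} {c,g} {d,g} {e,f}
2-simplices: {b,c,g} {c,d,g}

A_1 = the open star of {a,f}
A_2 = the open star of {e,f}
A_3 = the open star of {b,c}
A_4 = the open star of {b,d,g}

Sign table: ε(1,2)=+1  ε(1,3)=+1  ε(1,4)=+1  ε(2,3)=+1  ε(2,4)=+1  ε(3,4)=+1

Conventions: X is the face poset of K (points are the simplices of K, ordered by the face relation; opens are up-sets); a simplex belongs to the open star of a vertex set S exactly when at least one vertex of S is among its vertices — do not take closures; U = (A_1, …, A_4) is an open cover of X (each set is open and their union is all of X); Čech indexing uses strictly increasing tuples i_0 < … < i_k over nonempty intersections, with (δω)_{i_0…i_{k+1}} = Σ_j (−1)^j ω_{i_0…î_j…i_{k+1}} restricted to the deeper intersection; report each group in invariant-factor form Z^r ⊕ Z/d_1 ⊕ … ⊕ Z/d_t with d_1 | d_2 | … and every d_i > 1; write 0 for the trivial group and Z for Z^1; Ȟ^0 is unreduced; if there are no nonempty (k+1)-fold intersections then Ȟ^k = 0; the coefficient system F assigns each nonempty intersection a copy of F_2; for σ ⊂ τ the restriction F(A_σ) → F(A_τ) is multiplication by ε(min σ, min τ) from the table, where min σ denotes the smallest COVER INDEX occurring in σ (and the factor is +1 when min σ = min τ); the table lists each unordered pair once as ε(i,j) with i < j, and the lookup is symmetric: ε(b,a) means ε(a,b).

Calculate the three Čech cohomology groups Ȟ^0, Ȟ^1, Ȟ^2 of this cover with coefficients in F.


Ȟ^0 = Z/2 ⊕ Z/2, Ȟ^1 = 0, Ȟ^2 = 0

nonempty intersections:
  A1={{a},{f},{e,f}} A2={{e},{f},{e,f}} A3={{b},{c},{b,c},{b,g},{c,d},{c,g},{b,c,g},{c,d,g}} A4={{b},{d},{g},{b,c},{b,g},{c,d},{c,g},{d,g},{b,c,g},{c,d,g}}
  A12={{f},{e,f}} A34={{b},{b,c},{b,g},{c,d},{c,g},{b,c,g},{c,d,g}}
C dims 4,2; δ0: rk_F2 2
Ȟ^0: (4−2)−0=2 ⇒ Z/2 ⊕ Z/2
Ȟ^1: (2−0)−2=0 ⇒ 0
Ȟ^2: (0−0)−0=0 ⇒ 0


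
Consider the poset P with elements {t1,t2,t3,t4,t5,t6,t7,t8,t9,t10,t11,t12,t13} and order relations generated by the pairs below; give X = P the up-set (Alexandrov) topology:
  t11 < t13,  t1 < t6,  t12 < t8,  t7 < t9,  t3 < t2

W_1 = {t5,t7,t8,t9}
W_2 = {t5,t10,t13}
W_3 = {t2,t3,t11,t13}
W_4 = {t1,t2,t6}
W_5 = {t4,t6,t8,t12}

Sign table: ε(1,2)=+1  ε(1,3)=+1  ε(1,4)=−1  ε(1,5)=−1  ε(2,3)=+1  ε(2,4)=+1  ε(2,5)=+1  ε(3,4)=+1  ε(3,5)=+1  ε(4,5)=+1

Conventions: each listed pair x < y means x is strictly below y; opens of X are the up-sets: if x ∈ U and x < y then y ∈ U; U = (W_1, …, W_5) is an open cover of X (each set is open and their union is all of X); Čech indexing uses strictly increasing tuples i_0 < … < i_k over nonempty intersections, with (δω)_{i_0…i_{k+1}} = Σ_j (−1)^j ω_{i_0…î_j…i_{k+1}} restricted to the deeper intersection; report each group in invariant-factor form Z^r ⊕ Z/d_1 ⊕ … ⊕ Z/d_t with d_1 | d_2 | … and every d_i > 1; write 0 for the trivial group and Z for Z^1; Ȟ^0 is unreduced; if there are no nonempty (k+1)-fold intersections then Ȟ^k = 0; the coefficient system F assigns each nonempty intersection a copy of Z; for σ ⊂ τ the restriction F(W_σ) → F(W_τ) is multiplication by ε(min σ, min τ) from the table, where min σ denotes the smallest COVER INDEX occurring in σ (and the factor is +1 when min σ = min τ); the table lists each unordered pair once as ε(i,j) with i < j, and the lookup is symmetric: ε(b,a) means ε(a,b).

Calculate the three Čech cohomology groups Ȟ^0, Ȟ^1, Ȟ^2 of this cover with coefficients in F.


nonempty intersections:
  W12={t5} W15={t8} W23={t13} W34={t2} W45={t6}
C dims 5,5; δ0: rk 5, SNF 1^4·2
Ȟ^0: (5−5)−0=0 ⇒ 0
Ȟ^1: (5−0)−5=0 plus torsion [2] ⇒ Z/2
Ȟ^2: (0−0)−0=0 ⇒ 0

Ȟ^0 ≅ 0, Ȟ^1 ≅ Z/2 and Ȟ^2 ≅ 0


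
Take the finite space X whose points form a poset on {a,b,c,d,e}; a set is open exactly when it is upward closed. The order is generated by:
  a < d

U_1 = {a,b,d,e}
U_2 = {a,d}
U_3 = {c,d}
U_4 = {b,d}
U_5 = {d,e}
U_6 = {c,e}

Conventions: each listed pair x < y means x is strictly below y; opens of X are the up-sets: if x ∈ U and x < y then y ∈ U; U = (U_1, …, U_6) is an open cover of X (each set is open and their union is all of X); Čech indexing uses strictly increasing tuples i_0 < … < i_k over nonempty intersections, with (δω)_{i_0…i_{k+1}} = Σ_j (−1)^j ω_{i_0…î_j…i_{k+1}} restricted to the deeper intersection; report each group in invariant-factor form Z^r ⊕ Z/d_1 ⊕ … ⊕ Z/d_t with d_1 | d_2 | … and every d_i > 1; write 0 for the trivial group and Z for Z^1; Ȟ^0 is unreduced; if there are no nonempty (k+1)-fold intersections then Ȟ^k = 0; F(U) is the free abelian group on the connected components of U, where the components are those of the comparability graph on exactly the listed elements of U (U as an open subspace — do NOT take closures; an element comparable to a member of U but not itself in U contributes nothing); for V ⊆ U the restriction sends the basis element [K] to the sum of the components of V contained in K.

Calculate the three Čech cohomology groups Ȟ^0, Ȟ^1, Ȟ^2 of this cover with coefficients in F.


nerve simplices:
  U12={a,d} U13={d} U14={b,d} U15={d,e} U16={e} U23={d} U24={d} U25={d} U34={d} U35={d} U36={c} U45={d} U56={e}
  U123={d} U124={d} U125={d} U134={d} U135={d} U145={d} U156={e} U234={d} U235={d} U245={d} U345={d}
  U1234={d} U1235={d} U1245={d} U1345={d} U2345={d}
  U12345={d}
components per intersection:
  U1: {a,d} {b} {e}
  U2: {a,d}
  U3: {c} {d}
  U4: {b} {d}
  U5: {d} {e}
  U6: {c} {e}
  U12: {a,d}
  U13: {d}
  U14: {b} {d}
  U15: {d} {e}
  U16: {e}
  U23: {d}
  U24: {d}
  U25: {d}
  U34: {d}
  U35: {d}
  U36: {c}
  U45: {d}
  U56: {e}
  U123: {d}
  U124: {d}
  U125: {d}
  U134: {d}
  U135: {d}
  U145: {d}
  U156: {e}
  U234: {d}
  U235: {d}
  U245: {d}
  U345: {d}
  U1234: {d}
  U1235: {d}
  U1245: {d}
  U1345: {d}
  U2345: {d}
  U12345: {d}
C dims 12,15,11,5; δ0: rk 8, SNF 1^8; δ1: rk 7, SNF 1^7; δ2: rk 4, SNF 1^4
degree 0: 12−8−0 = 4 → Ȟ^0 ≅ Z^4
degree 1: 15−7−8 = 0 → Ȟ^1 ≅ 0
degree 2: 11−4−7 = 0 → Ȟ^2 ≅ 0

Ȟ^0 ≅ Z^4, Ȟ^1 ≅ 0, Ȟ^2 ≅ 0


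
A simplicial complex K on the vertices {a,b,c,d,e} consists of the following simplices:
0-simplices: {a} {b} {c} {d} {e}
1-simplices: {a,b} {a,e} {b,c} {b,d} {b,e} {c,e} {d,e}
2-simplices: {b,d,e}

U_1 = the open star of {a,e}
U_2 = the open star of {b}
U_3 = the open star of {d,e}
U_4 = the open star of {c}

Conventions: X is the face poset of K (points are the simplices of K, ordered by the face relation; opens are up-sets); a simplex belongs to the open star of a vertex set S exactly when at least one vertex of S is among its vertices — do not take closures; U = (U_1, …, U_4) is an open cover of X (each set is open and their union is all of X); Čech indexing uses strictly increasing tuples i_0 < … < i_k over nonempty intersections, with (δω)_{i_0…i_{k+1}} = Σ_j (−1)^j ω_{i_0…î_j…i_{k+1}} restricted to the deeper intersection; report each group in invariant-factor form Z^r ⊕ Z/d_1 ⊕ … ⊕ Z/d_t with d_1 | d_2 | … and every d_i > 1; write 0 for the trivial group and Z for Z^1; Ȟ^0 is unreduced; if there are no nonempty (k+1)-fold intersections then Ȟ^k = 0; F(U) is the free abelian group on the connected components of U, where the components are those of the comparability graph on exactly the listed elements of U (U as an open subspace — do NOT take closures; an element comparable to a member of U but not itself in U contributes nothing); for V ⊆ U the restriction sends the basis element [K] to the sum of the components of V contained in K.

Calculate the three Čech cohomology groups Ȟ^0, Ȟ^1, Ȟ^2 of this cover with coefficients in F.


Ȟ^0 ≅ Z,  Ȟ^1 ≅ Z^2,  Ȟ^2 ≅ 0

intersection data:
  U1={{a},{e},{a,b},{a,e},{b,e},{c,e},{d,e},{b,d,e}} U2={{b},{a,b},{b,c},{b,d},{b,e},{b,d,e}} U3={{d},{e},{a,e},{b,d},{b,e},{c,e},{d,e},{b,d,e}} U4={{c},{b,c},{c,e}}
  U12={{a,b},{b,e},{b,d,e}} U13={{e},{a,e},{b,e},{c,e},{d,e},{b,d,e}} U14={{c,e}} U23={{b,d},{b,e},{b,d,e}} U24={{b,c}} U34={{c,e}}
  U123={{b,e},{b,d,e}} U134={{c,e}}
components per intersection:
  U1: {{a},{e},{a,b},{a,e},{b,e},{c,e},{d,e},{b,d,e}}
  U2: {{b},{a,b},{b,c},{b,d},{b,e},{b,d,e}}
  U3: {{d},{e},{a,e},{b,d},{b,e},{c,e},{d,e},{b,d,e}}
  U4: {{c},{b,c},{c,e}}
  U12: {{a,b}} {{b,e},{b,d,e}}
  U13: {{e},{a,e},{b,e},{c,e},{d,e},{b,d,e}}
  U14: {{c,e}}
  U23: {{b,d},{b,e},{b,d,e}}
  U24: {{b,c}}
  U34: {{c,e}}
  U123: {{b,e},{b,d,e}}
  U134: {{c,e}}
C dims 4,7,2; δ0: rk 3, SNF 1^3; δ1: rk 2, SNF 1^2
Ȟ^0 = (4 − 3) − 0 = 1, so Ȟ^0 ≅ Z
Ȟ^1 = (7 − 2) − 3 = 2, so Ȟ^1 ≅ Z^2
Ȟ^2 = (2 − 0) − 2 = 0, so Ȟ^2 ≅ 0


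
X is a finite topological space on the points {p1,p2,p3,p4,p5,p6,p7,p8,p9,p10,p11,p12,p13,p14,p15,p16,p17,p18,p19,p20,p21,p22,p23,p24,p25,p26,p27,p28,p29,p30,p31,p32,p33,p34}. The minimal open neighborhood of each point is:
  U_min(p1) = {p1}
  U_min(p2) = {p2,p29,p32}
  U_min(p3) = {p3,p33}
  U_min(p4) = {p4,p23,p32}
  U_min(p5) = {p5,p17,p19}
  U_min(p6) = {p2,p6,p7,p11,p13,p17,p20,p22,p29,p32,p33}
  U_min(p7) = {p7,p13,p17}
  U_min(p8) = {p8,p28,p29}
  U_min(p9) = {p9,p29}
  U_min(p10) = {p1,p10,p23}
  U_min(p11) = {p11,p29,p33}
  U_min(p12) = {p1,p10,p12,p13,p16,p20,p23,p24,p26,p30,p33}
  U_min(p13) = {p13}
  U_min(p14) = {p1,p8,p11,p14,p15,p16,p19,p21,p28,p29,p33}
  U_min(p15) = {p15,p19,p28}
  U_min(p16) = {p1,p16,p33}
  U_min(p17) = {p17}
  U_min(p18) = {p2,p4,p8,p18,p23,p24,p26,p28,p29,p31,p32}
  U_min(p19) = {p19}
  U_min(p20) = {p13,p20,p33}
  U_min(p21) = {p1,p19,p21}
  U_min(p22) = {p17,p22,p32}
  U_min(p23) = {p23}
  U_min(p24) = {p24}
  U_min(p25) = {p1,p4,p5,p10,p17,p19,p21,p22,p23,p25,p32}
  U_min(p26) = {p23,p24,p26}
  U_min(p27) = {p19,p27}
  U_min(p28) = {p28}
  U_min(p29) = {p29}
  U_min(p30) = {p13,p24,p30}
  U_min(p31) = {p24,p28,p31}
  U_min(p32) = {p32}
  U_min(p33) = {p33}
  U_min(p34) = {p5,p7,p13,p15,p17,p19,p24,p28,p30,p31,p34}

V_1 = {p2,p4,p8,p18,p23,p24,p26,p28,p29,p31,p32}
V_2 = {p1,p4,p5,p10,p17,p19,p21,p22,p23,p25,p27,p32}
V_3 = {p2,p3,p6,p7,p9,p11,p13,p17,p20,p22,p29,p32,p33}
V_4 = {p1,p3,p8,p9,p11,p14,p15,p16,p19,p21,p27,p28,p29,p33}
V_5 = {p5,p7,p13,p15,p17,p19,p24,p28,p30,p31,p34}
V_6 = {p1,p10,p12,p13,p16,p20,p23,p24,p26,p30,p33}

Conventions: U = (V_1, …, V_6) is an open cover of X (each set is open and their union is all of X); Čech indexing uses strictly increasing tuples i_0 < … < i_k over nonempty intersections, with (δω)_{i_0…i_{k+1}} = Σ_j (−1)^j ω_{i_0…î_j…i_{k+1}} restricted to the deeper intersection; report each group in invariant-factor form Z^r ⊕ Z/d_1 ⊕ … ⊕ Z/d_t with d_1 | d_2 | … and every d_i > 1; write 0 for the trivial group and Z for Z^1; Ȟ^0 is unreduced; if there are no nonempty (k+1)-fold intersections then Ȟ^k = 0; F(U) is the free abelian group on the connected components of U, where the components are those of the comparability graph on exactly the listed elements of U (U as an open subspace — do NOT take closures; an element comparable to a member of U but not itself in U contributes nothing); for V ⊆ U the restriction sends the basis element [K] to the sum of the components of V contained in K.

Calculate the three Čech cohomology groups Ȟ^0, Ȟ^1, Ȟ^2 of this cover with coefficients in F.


Ȟ^0(U;F) ≅ Z, Ȟ^1(U;F) ≅ 0, Ȟ^2(U;F) ≅ Z/2

cover nerve:
  V12={p4,p23,p32} V13={p2,p29,p32} V14={p8,p28,p29} V15={p24,p28,p31} V16={p23,p24,p26} V23={p17,p22,p32} V24={p1,p19,p21,p27} V25={p5,p17,p19} V26={p1,p10,p23} V34={p3,p9,p11,p29,p33} V35={p7,p13,p17} V36={p13,p20,p33} V45={p15,p19,p28} V46={p1,p16,p33} V56={p13,p24,p30}
  V123={p32} V126={p23} V134={p29} V145={p28} V156={p24} V235={p17} V245={p19} V246={p1} V346={p33} V356={p13}
components per intersection:
  V1: {p2,p4,p8,p18,p23,p24,p26,p28,p29,p31,p32}
  V2: {p1,p4,p5,p10,p17,p19,p21,p22,p23,p25,p27,p32}
  V3: {p2,p3,p6,p7,p9,p11,p13,p17,p20,p22,p29,p32,p33}
  V4: {p1,p3,p8,p9,p11,p14,p15,p16,p19,p21,p27,p28,p29,p33}
  V5: {p5,p7,p13,p15,p17,p19,p24,p28,p30,p31,p34}
  V6: {p1,p10,p12,p13,p16,p20,p23,p24,p26,p30,p33}
  V12: {p4,p23,p32}
  V13: {p2,p29,p32}
  V14: {p8,p28,p29}
  V15: {p24,p28,p31}
  V16: {p23,p24,p26}
  V23: {p17,p22,p32}
  V24: {p1,p19,p21,p27}
  V25: {p5,p17,p19}
  V26: {p1,p10,p23}
  V34: {p3,p9,p11,p29,p33}
  V35: {p7,p13,p17}
  V36: {p13,p20,p33}
  V45: {p15,p19,p28}
  V46: {p1,p16,p33}
  V56: {p13,p24,p30}
  V123: {p32}
  V126: {p23}
  V134: {p29}
  V145: {p28}
  V156: {p24}
  V235: {p17}
  V245: {p19}
  V246: {p1}
  V346: {p33}
  V356: {p13}
C dims 6,15,10; δ0: rk 5, SNF 1^5; δ1: rk 10, SNF 1^9·2
Ȟ^0: (6−5)−0=1 ⇒ Z
Ȟ^1: (15−10)−5=0 ⇒ 0
Ȟ^2: (10−0)−10=0 plus torsion [2] ⇒ Z/2


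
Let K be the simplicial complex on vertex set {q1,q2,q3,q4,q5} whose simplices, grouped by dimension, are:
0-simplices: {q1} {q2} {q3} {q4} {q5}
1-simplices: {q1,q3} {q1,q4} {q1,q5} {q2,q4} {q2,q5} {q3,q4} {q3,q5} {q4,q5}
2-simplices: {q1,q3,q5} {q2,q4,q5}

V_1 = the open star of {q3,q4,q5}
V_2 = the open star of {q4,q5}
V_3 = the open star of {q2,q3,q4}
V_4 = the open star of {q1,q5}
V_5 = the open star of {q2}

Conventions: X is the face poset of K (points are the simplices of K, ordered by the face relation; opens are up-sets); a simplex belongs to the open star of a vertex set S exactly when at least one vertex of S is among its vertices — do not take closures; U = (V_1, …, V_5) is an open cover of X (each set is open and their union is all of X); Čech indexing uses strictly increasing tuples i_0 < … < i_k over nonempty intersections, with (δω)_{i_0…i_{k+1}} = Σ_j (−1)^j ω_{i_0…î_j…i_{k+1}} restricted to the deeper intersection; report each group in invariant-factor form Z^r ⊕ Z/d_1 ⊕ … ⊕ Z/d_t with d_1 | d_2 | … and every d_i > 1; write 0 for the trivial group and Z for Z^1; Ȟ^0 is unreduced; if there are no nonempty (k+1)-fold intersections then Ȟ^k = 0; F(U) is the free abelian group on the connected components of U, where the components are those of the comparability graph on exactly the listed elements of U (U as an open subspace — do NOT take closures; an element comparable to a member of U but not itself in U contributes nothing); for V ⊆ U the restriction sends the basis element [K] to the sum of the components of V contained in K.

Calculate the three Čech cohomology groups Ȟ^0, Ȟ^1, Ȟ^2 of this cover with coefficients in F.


Ȟ^0 ≅ Z, Ȟ^1 ≅ Z, Ȟ^2 ≅ 0

intersection data:
  V1={{q3},{q4},{q5},{q1,q3},{q1,q4},{q1,q5},{q2,q4},{q2,q5},{q3,q4},{q3,q5},{q4,q5},{q1,q3,q5},{q2,q4,q5}} V2={{q4},{q5},{q1,q4},{q1,q5},{q2,q4},{q2,q5},{q3,q4},{q3,q5},{q4,q5},{q1,q3,q5},{q2,q4,q5}} V3={{q2},{q3},{q4},{q1,q3},{q1,q4},{q2,q4},{q2,q5},{q3,q4},{q3,q5},{q4,q5},{q1,q3,q5},{q2,q4,q5}} V4={{q1},{q5},{q1,q3},{q1,q4},{q1,q5},{q2,q5},{q3,q5},{q4,q5},{q1,q3,q5},{q2,q4,q5}} V5={{q2},{q2,q4},{q2,q5},{q2,q4,q5}}
  V12={{q4},{q5},{q1,q4},{q1,q5},{q2,q4},{q2,q5},{q3,q4},{q3,q5},{q4,q5},{q1,q3,q5},{q2,q4,q5}} V13={{q3},{q4},{q1,q3},{q1,q4},{q2,q4},{q2,q5},{q3,q4},{q3,q5},{q4,q5},{q1,q3,q5},{q2,q4,q5}} V14={{q5},{q1,q3},{q1,q4},{q1,q5},{q2,q5},{q3,q5},{q4,q5},{q1,q3,q5},{q2,q4,q5}} V15={{q2,q4},{q2,q5},{q2,q4,q5}} V23={{q4},{q1,q4},{q2,q4},{q2,q5},{q3,q4},{q3,q5},{q4,q5},{q1,q3,q5},{q2,q4,q5}} V24={{q5},{q1,q4},{q1,q5},{q2,q5},{q3,q5},{q4,q5},{q1,q3,q5},{q2,q4,q5}} V25={{q2,q4},{q2,q5},{q2,q4,q5}} V34={{q1,q3},{q1,q4},{q2,q5},{q3,q5},{q4,q5},{q1,q3,q5},{q2,q4,q5}} V35={{q2},{q2,q4},{q2,q5},{q2,q4,q5}} V45={{q2,q5},{q2,q4,q5}}
  V123={{q4},{q1,q4},{q2,q4},{q2,q5},{q3,q4},{q3,q5},{q4,q5},{q1,q3,q5},{q2,q4,q5}} V124={{q5},{q1,q4},{q1,q5},{q2,q5},{q3,q5},{q4,q5},{q1,q3,q5},{q2,q4,q5}} V125={{q2,q4},{q2,q5},{q2,q4,q5}} V134={{q1,q3},{q1,q4},{q2,q5},{q3,q5},{q4,q5},{q1,q3,q5},{q2,q4,q5}} V135={{q2,q4},{q2,q5},{q2,q4,q5}} V145={{q2,q5},{q2,q4,q5}} V234={{q1,q4},{q2,q5},{q3,q5},{q4,q5},{q1,q3,q5},{q2,q4,q5}} V235={{q2,q4},{q2,q5},{q2,q4,q5}} V245={{q2,q5},{q2,q4,q5}} V345={{q2,q5},{q2,q4,q5}}
  V1234={{q1,q4},{q2,q5},{q3,q5},{q4,q5},{q1,q3,q5},{q2,q4,q5}} V1235={{q2,q4},{q2,q5},{q2,q4,q5}} V1245={{q2,q5},{q2,q4,q5}} V1345={{q2,q5},{q2,q4,q5}} V2345={{q2,q5},{q2,q4,q5}}
  V12345={{q2,q5},{q2,q4,q5}}
components per intersection:
  V1: {{q3},{q4},{q5},{q1,q3},{q1,q4},{q1,q5},{q2,q4},{q2,q5},{q3,q4},{q3,q5},{q4,q5},{q1,q3,q5},{q2,q4,q5}}
  V2: {{q4},{q5},{q1,q4},{q1,q5},{q2,q4},{q2,q5},{q3,q4},{q3,q5},{q4,q5},{q1,q3,q5},{q2,q4,q5}}
  V3: {{q2},{q3},{q4},{q1,q3},{q1,q4},{q2,q4},{q2,q5},{q3,q4},{q3,q5},{q4,q5},{q1,q3,q5},{q2,q4,q5}}
  V4: {{q1},{q5},{q1,q3},{q1,q4},{q1,q5},{q2,q5},{q3,q5},{q4,q5},{q1,q3,q5},{q2,q4,q5}}
  V5: {{q2},{q2,q4},{q2,q5},{q2,q4,q5}}
  V12: {{q4},{q5},{q1,q4},{q1,q5},{q2,q4},{q2,q5},{q3,q4},{q3,q5},{q4,q5},{q1,q3,q5},{q2,q4,q5}}
  V13: {{q3},{q4},{q1,q3},{q1,q4},{q2,q4},{q2,q5},{q3,q4},{q3,q5},{q4,q5},{q1,q3,q5},{q2,q4,q5}}
  V14: {{q5},{q1,q3},{q1,q5},{q2,q5},{q3,q5},{q4,q5},{q1,q3,q5},{q2,q4,q5}} {{q1,q4}}
  V15: {{q2,q4},{q2,q5},{q2,q4,q5}}
  V23: {{q4},{q1,q4},{q2,q4},{q2,q5},{q3,q4},{q4,q5},{q2,q4,q5}} {{q3,q5},{q1,q3,q5}}
  V24: {{q5},{q1,q5},{q2,q5},{q3,q5},{q4,q5},{q1,q3,q5},{q2,q4,q5}} {{q1,q4}}
  V25: {{q2,q4},{q2,q5},{q2,q4,q5}}
  V34: {{q1,q3},{q3,q5},{q1,q3,q5}} {{q1,q4}} {{q2,q5},{q4,q5},{q2,q4,q5}}
  V35: {{q2},{q2,q4},{q2,q5},{q2,q4,q5}}
  V45: {{q2,q5},{q2,q4,q5}}
  V123: {{q4},{q1,q4},{q2,q4},{q2,q5},{q3,q4},{q4,q5},{q2,q4,q5}} {{q3,q5},{q1,q3,q5}}
  V124: {{q5},{q1,q5},{q2,q5},{q3,q5},{q4,q5},{q1,q3,q5},{q2,q4,q5}} {{q1,q4}}
  V125: {{q2,q4},{q2,q5},{q2,q4,q5}}
  V134: {{q1,q3},{q3,q5},{q1,q3,q5}} {{q1,q4}} {{q2,q5},{q4,q5},{q2,q4,q5}}
  V135: {{q2,q4},{q2,q5},{q2,q4,q5}}
  V145: {{q2,q5},{q2,q4,q5}}
  V234: {{q1,q4}} {{q2,q5},{q4,q5},{q2,q4,q5}} {{q3,q5},{q1,q3,q5}}
  V235: {{q2,q4},{q2,q5},{q2,q4,q5}}
  V245: {{q2,q5},{q2,q4,q5}}
  V345: {{q2,q5},{q2,q4,q5}}
  V1234: {{q1,q4}} {{q2,q5},{q4,q5},{q2,q4,q5}} {{q3,q5},{q1,q3,q5}}
  V1235: {{q2,q4},{q2,q5},{q2,q4,q5}}
  V1245: {{q2,q5},{q2,q4,q5}}
  V1345: {{q2,q5},{q2,q4,q5}}
  V2345: {{q2,q5},{q2,q4,q5}}
  V12345: {{q2,q5},{q2,q4,q5}}
C dims 5,15,16,7; δ0: rk 4, SNF 1^4; δ1: rk 10, SNF 1^10; δ2: rk 6, SNF 1^6
Ȟ^0 = (5 − 4) − 0 = 1, so Ȟ^0 ≅ Z
Ȟ^1 = (15 − 10) − 4 = 1, so Ȟ^1 ≅ Z
Ȟ^2 = (16 − 6) − 10 = 0, so Ȟ^2 ≅ 0
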